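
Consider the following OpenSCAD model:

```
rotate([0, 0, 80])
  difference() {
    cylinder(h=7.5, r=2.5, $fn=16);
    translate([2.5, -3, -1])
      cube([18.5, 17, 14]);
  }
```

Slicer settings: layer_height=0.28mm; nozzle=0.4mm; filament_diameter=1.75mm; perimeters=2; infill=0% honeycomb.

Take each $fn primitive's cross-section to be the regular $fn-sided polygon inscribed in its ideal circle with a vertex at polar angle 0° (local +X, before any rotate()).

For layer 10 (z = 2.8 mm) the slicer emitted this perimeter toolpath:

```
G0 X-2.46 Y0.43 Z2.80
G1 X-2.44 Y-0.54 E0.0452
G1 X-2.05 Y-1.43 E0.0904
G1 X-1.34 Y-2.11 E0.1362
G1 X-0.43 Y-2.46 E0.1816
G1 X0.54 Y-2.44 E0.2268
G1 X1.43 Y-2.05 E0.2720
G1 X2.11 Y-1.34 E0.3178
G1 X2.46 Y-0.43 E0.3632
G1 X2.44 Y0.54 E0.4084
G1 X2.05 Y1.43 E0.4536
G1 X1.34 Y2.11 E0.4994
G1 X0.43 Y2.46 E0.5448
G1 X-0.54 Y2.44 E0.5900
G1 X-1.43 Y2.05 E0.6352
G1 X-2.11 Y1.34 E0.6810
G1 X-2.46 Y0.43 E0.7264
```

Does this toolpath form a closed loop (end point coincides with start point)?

yes

Start point (G0): (-2.46, 0.43). End point (last G1): the path returns to the start — closed.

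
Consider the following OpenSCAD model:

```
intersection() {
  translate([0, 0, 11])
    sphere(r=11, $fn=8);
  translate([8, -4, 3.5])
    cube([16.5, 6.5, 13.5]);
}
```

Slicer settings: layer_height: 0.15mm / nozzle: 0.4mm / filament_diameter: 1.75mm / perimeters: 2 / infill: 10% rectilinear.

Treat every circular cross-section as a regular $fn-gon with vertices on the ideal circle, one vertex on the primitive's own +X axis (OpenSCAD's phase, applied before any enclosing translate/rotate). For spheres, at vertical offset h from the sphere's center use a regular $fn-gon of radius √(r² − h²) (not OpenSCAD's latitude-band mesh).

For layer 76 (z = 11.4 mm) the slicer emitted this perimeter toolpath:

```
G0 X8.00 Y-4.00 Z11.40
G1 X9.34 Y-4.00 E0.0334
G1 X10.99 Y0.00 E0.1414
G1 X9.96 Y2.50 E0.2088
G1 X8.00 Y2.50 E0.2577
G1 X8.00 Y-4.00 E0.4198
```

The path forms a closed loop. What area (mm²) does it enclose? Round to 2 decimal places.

Apply the shoelace formula to the sequence of (X, Y) vertices; enclosed area = 14.85 mm².

14.85 mm²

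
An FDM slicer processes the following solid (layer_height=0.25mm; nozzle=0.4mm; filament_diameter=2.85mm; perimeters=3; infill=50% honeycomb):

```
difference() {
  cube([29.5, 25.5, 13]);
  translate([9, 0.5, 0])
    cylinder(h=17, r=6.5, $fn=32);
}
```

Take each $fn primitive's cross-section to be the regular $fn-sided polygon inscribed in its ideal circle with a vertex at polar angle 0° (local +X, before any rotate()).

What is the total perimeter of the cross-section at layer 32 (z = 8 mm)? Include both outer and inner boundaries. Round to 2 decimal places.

118.49 mm

At z = 8 mm: the 29.5×25.5 cube contributes its full rectangle (perimeter 110.00 mm); the r=6.5 cylinder at (9, 0.5) gives a regular 32-gon of circumradius 6.5 (constant along its height) (perimeter = 2·32·6.500·sin(180°/32) = 40.78 mm); Subtracting the remaining from the first: starting from the 29.5×25.5 cube, the r=6.5 cylinder at (9, 0.5) partially overlaps it — only the 72.42 mm² overlap (of its 131.88 mm²) is removed, clipping the outline — boundary = 118.49 mm. Overall, the cross-section is a single solid region. Total boundary length (outer) = 118.49 mm.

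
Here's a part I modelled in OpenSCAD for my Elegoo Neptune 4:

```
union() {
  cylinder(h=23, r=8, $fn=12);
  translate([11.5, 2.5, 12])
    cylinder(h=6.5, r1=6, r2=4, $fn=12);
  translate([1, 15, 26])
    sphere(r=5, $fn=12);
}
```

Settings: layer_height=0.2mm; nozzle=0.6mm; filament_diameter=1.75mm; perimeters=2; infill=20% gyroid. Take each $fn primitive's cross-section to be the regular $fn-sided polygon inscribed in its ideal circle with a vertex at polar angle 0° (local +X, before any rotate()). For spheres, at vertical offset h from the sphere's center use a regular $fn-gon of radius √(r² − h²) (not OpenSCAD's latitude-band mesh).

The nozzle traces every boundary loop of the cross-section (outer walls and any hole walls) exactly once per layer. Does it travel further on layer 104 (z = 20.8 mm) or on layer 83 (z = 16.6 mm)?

Layer 104 (z = 20.8): the cylinder: section is a regular 12-gon, circumradius r=8 (perimeter = 2·12·8.000·sin(180°/12) = 49.69 mm); the cone at (11.5, 2.5) is not intersected at this z (z outside [12, 18.5]); the sphere at (1, 15) does not reach this height (|z−center|=5.200 > r=5); Taking the union: only the r=8 cylinder is present, so the union is just that shape — boundary = 49.69 mm. So its perimeter = 49.69 mm. Layer 83 (z = 16.6): the r=8 cylinder gives a regular 12-gon of circumradius 8 (constant along its height) (perimeter = 2·12·8.000·sin(180°/12) = 49.69 mm); the cone at (11.5, 2.5): at t=0.708 of its height the radius interpolates to r₁+(r₂−r₁)t = 4.585, giving a regular 12-gon of that circumradius (perimeter = 2·12·4.585·sin(180°/12) = 28.48 mm); the sphere at (1, 15) is absent (|z−center|=9.400 > r=5); Combining (union): the regions partially overlap (shared area 1.21 mm²), so the edge portions inside another operand are dropped and the merged outline is re-measured after clipping — boundary = 70.81 mm. So its perimeter = 70.81 mm. Layer 83 is larger (70.81 vs 49.69 mm).

layer 83 (z = 16.6 mm)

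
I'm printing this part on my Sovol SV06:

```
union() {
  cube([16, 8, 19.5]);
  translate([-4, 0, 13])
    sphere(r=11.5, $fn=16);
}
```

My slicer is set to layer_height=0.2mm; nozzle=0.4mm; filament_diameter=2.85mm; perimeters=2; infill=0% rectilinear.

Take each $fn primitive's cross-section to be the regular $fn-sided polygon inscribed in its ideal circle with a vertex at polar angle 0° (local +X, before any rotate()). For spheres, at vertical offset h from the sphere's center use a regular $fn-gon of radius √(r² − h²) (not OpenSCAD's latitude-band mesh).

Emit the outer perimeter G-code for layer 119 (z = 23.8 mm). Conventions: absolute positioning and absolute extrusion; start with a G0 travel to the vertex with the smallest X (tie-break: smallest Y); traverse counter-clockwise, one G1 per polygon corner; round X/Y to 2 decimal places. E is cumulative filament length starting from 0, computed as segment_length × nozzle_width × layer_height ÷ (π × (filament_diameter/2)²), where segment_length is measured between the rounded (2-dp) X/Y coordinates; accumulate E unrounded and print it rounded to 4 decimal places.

G0 X-7.95 Y0.00 Z23.80
G1 X-7.65 Y-1.51 E0.0193
G1 X-6.79 Y-2.79 E0.0386
G1 X-5.51 Y-3.65 E0.0580
G1 X-4.00 Y-3.95 E0.0773
G1 X-2.49 Y-3.65 E0.0966
G1 X-1.21 Y-2.79 E0.1159
G1 X-0.35 Y-1.51 E0.1353
G1 X-0.05 Y0.00 E0.1546
G1 X-0.35 Y1.51 E0.1739
G1 X-1.21 Y2.79 E0.1932
G1 X-2.49 Y3.65 E0.2126
G1 X-4.00 Y3.95 E0.2319
G1 X-5.51 Y3.65 E0.2512
G1 X-6.79 Y2.79 E0.2705
G1 X-7.65 Y1.51 E0.2898
G1 X-7.95 Y0.00 E0.3092

At z = 23.8 mm: the cube is absent (z outside [0, 19.5]); the sphere at (-4, 0): section is a regular 16-gon, circumradius = √(r²−h²) = √(11.5²−10.8²) = 3.951; Merging all regions: only the r=11.5 sphere at (-4, 0) is present, so the union is just that shape — 1 connected region. The outline is a single polygon with 16 vertices. Extrusion per mm of travel: 0.4 × 0.2 / (π × 1.425²) = 0.012540. Accumulating E over each segment gives final E = 0.3092.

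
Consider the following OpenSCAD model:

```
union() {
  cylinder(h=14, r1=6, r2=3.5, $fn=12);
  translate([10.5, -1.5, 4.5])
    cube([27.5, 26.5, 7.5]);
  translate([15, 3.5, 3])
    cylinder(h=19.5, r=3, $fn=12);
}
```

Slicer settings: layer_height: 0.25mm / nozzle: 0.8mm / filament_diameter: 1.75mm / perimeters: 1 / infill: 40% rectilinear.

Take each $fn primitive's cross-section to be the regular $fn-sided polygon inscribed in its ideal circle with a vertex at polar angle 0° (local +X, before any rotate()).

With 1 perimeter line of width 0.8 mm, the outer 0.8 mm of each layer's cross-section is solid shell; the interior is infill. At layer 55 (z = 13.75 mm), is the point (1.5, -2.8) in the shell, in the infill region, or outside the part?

shell

At z = 13.75 mm: the cone contributes a regular 12-gon of circumradius 3.545 (interpolated between r1=6 and r2=3.5 at t=0.982); the cube at (10.5, -1.5) is absent (z outside [4.5, 12]); the cylinder at (15, 3.5): section is a regular 12-gon, circumradius r=3; Merging all regions: the 2 present regions are separate (no shared area or edge), so areas and boundary lengths simply add and each stays a separate island — 2 connected regions. Overall, the cross-section has 2 separate islands. The nearest boundary edge runs (1.77, -3.07)→(-0.00, -3.54); distance from the point to it = 0.33 mm. (Shell/infill is judged within the island containing the point — the largest one.) The point is inside the cross-section, 0.33 mm from the nearest boundary — within the 0.8 mm shell band (1 × 0.8).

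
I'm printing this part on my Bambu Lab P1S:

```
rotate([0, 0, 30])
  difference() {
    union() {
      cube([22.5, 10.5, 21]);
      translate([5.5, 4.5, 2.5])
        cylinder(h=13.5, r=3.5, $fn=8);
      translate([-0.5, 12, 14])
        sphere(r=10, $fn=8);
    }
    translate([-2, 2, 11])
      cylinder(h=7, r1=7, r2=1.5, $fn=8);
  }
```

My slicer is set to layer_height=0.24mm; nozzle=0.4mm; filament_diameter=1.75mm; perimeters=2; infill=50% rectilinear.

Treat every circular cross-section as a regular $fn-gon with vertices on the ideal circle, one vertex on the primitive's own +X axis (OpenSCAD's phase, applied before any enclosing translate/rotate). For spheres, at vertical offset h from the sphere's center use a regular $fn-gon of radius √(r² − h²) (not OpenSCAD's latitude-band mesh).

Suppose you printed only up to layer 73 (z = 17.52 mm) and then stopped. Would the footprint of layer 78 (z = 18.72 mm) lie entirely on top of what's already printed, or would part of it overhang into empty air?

entirely on top

Compare the two slices. At z = 17.52: the cube is present — its section is the full 22.5×10.5 rectangle (area 236.25 mm²); the cylinder at (5.5, 4.5) does not reach this height (z outside [2.5, 16]); the r=10 sphere at (-0.5, 12) contributes a regular 8-gon of circumradius √(10²−3.52²) = 9.360 (area = (8/2)·9.360²·sin(360°/8) = 247.80 mm²); Merging all regions: the regions partially overlap — summed areas 484.05 mm² minus the doubly-counted overlap 44.50 mm² gives 439.55 mm² — area = 439.55 mm²; the cone at (-2, 2) contributes a regular 8-gon of circumradius 1.877 (interpolated between r1=7 and r2=1.5 at t=0.931) (area = (8/2)·1.877²·sin(360°/8) = 9.97 mm²); After the difference (first − rest): starting from the result so far (439.55 mm²), the cone at (-2, 2) partially overlaps it — only the 1.14 mm² overlap (of its 9.97 mm²) is removed, clipping the outline — area = 438.41 mm²; (rotated 30° about Z; rotation is an isometry so areas/perimeters/island counts are preserved). At z = 18.72: the cube is present — its section is the full 22.5×10.5 rectangle (area 236.25 mm²); the cylinder at (5.5, 4.5) is not intersected at this z (z outside [2.5, 16]); the r=10 sphere at (-0.5, 12) contributes a regular 8-gon of circumradius √(10²−4.72²) = 8.816 (area = (8/2)·8.816²·sin(360°/8) = 219.83 mm²); Merging all regions: the regions partially overlap — summed areas 456.08 mm² minus the doubly-counted overlap 38.59 mm² gives 417.49 mm² — area = 417.49 mm²; the cone at (-2, 2) is not intersected at this z (z outside [11, 18]); Taking the first minus the rest: none of the subtracted shapes is present at this height, so that combined region is unchanged — area = 417.49 mm²; (rotated 30° about Z; rotation is an isometry so areas/perimeters/island counts are preserved). Checking containment: the cross-section at z = 18.72 is a subset of the cross-section at z = 17.52.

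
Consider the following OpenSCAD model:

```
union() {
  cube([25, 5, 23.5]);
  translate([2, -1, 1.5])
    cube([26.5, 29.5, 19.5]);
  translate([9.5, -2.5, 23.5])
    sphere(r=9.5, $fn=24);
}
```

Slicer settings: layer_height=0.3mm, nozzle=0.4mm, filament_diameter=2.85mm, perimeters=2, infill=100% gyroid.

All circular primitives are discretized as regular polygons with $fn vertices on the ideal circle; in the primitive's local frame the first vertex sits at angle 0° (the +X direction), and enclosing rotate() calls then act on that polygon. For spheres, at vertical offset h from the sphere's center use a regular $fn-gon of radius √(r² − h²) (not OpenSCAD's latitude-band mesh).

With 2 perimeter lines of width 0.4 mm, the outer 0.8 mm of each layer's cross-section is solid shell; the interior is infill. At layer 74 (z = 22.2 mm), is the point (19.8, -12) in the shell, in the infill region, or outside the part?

At z = 22.2 mm: the cube (footprint 25×5) is included at this height; the cube at (2, -1) is absent (z outside [1.5, 21]); the r=9.5 sphere at (9.5, -2.5) slices to a regular 24-gon of circumradius 9.411 (√(r²−h²) with h=1.3 from center); Combining (union): the regions partially overlap (shared area 77.14 mm²), so overlapping operands fuse into one piece — 1 connected region. Overall, the cross-section is a single solid region. The nearest boundary edge runs (17.65, -7.21)→(16.15, -9.15); distance from the point to it = 4.62 mm. The point is not inside any of the regions above, so it lies outside the cross-section (4.62 mm from the nearest boundary).

outside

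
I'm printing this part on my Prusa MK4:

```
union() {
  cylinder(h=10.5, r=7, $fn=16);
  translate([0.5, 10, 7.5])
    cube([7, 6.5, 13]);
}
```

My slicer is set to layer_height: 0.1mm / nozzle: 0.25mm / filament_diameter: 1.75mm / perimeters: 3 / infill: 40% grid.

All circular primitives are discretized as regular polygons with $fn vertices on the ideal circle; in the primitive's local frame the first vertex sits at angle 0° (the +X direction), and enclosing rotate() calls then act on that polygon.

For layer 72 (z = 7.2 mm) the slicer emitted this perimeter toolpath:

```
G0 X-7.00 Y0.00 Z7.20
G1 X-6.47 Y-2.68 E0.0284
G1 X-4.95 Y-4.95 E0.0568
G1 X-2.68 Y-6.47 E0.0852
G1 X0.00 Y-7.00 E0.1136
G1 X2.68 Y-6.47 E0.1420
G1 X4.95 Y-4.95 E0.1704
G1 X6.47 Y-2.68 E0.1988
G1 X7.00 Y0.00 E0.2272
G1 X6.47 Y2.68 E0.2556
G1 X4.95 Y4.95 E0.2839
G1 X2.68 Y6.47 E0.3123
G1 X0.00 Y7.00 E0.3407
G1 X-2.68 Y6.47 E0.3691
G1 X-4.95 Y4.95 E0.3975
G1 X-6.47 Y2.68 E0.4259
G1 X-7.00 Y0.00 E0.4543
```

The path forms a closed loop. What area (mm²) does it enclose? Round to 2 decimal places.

150.08 mm²

Apply the shoelace formula to the sequence of (X, Y) vertices; enclosed area = 150.08 mm².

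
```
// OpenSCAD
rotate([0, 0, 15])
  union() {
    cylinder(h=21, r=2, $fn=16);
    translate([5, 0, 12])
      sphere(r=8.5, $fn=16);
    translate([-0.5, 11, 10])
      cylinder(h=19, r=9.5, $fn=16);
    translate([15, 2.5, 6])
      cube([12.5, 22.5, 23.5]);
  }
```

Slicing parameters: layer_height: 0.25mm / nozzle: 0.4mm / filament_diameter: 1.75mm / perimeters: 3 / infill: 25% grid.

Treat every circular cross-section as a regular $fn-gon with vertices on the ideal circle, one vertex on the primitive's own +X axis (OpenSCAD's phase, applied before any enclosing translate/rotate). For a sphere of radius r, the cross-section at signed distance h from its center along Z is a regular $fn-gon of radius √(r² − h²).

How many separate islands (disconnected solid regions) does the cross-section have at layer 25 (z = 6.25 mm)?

2

At z = 6.25 mm: the cylinder: section is a regular 16-gon, circumradius r=2; the sphere at (5, 0): section is a regular 16-gon, circumradius = √(r²−h²) = √(8.5²−5.75²) = 6.260; the cylinder at (-0.5, 11) is absent (z outside [10, 29]); the cube at (15, 2.5) is present — its section is the full 12.5×22.5 rectangle; Combining (union): the regions partially overlap (shared area 10.20 mm²), so overlapping operands fuse into one piece — 2 connected regions; (whole slice rotated 15° about Z — lengths, areas and connectivity unchanged). Overall, the cross-section has 2 separate islands. Island count = 2.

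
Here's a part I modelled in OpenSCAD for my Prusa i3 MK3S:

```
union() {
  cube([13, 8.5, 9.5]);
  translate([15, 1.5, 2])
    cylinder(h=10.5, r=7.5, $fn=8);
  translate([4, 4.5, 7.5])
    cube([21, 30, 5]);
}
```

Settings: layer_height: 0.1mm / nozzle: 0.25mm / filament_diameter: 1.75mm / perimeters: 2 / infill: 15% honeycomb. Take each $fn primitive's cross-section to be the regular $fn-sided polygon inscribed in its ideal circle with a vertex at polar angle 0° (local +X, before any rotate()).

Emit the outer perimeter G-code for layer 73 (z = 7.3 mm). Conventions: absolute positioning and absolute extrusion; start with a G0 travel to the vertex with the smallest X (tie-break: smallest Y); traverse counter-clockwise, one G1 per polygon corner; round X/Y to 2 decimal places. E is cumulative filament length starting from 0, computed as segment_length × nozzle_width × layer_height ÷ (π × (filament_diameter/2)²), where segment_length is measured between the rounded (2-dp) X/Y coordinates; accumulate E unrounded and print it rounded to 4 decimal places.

At z = 7.3 mm: the cube (footprint 13×8.5) is included at this height; the r=7.5 cylinder at (15, 1.5) contributes a regular 8-gon of circumradius 7.5; the cube at (4, 4.5) is absent (z outside [7.5, 12.5]); Taking the union: the regions partially overlap (shared area 33.39 mm²), so overlapping operands fuse into one piece — 1 connected region. The outline is a single polygon with 11 vertices. Extrusion per mm of travel: 0.25 × 0.1 / (π × 0.875²) = 0.010394. Accumulating E over each segment gives final E = 0.6748.

G0 X0.00 Y0.00 Z7.30
G1 X8.12 Y0.00 E0.0844
G1 X9.70 Y-3.80 E0.1272
G1 X15.00 Y-6.00 E0.1868
G1 X20.30 Y-3.80 E0.2465
G1 X22.50 Y1.50 E0.3061
G1 X20.30 Y6.80 E0.3657
G1 X15.00 Y9.00 E0.4254
G1 X13.00 Y8.17 E0.4479
G1 X13.00 Y8.50 E0.4513
G1 X0.00 Y8.50 E0.5865
G1 X0.00 Y0.00 E0.6748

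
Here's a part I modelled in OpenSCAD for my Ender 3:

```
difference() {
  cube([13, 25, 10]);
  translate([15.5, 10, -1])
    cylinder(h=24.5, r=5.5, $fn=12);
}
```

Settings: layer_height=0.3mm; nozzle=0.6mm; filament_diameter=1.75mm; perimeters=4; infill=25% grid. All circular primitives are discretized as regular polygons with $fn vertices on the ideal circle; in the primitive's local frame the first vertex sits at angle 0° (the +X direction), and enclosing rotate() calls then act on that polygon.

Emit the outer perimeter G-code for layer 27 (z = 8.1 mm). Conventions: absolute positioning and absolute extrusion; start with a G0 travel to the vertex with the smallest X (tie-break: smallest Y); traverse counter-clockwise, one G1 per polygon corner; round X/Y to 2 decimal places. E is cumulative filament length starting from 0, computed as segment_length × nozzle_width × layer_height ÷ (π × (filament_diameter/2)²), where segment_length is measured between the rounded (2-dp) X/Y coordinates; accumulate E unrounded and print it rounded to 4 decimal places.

G0 X0.00 Y0.00 Z8.10
G1 X13.00 Y0.00 E0.9729
G1 X13.00 Y5.17 E1.3598
G1 X12.75 Y5.24 E1.3792
G1 X10.74 Y7.25 E1.5919
G1 X10.00 Y10.00 E1.8050
G1 X10.74 Y12.75 E2.0181
G1 X12.75 Y14.76 E2.2309
G1 X13.00 Y14.83 E2.2503
G1 X13.00 Y25.00 E3.0114
G1 X0.00 Y25.00 E3.9842
G1 X0.00 Y0.00 E5.8551

At z = 8.1 mm: the cube is present — its section is the full 13×25 rectangle; the cylinder at (15.5, 10): section is a regular 12-gon, circumradius r=5.5; Subtracting the remaining from the first: starting from the 13×25 cube, the r=5.5 cylinder at (15.5, 10) partially overlaps it — only the 19.55 mm² overlap (of its 90.75 mm²) is removed, clipping the outline — 1 connected region. The outline is a single polygon with 11 vertices. Extrusion per mm of travel: 0.6 × 0.3 / (π × 0.875²) = 0.074835. Accumulating E over each segment gives final E = 5.8551.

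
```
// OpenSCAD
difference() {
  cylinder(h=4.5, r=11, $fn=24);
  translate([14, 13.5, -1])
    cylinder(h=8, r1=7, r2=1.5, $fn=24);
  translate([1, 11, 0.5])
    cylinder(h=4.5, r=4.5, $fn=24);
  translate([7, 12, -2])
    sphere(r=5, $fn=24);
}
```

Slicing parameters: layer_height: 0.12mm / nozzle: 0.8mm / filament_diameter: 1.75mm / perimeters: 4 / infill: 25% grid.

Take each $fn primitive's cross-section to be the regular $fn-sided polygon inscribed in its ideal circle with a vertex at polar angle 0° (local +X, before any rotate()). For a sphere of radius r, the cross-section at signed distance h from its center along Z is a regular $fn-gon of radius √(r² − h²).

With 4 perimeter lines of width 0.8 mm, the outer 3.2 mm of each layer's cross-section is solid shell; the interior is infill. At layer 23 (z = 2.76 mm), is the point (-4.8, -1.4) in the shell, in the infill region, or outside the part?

At z = 2.76 mm: the r=11 cylinder contributes a regular 24-gon of circumradius 11; the cone at (14, 13.5): at t=0.470 of its height the radius interpolates to r₁+(r₂−r₁)t = 4.415, giving a regular 24-gon of that circumradius; the cylinder at (1, 11): section is a regular 24-gon, circumradius r=4.5; the r=5 sphere at (7, 12) contributes a regular 24-gon of circumradius √(5²−4.76²) = 1.530; Subtracting the remaining from the first: starting from the r=11 cylinder, the cone at (14, 13.5) misses the remaining region (no effect); the r=4.5 cylinder at (1, 11) partially overlaps it — only the 27.76 mm² overlap (of its 62.89 mm²) is removed, clipping the outline; the r=5 sphere at (7, 12) misses the remaining region (no effect) — 1 connected region. Overall, the cross-section is a single solid region. The nearest boundary edge runs (-9.53, -5.50)→(-10.63, -2.85); distance from the point to it = 5.94 mm. The point is inside the cross-section and 5.94 mm from the nearest boundary — more than the 3.2 mm shell width (4 × 0.8), so it's in the infill interior.

infill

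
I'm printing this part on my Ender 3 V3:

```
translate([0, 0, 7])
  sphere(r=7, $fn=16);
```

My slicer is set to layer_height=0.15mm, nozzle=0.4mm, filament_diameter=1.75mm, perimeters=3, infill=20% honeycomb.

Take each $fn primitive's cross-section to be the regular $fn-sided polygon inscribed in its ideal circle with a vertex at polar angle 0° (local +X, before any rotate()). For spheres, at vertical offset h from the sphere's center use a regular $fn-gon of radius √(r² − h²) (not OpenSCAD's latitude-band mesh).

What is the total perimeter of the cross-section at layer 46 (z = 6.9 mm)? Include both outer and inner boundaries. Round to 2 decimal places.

At z = 6.9 mm: the sphere: section is a regular 16-gon, circumradius = √(r²−h²) = √(7²−0.1²) = 6.999 (perimeter = 2·16·6.999·sin(180°/16) = 43.70 mm). Overall, the cross-section is a single solid region. Total boundary length (outer) = 43.70 mm.

43.70 mm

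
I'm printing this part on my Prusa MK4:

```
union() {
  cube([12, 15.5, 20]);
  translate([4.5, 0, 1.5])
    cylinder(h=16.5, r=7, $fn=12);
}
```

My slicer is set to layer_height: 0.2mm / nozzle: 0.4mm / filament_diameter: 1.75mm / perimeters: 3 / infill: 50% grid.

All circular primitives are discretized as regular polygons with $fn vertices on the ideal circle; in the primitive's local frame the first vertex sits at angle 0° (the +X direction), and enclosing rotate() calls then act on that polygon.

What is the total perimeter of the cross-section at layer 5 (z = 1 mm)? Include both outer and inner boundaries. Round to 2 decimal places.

At z = 1 mm: the 12×15.5 cube contributes its full rectangle (perimeter 55.00 mm); the cylinder at (4.5, 0) is not intersected at this z (z outside [1.5, 18]); Merging all regions: only the 12×15.5 cube is present, so the union is just that shape — boundary = 55.00 mm. Overall, the cross-section is a single solid region. Total boundary length (outer) = 55.00 mm.

55.00 mm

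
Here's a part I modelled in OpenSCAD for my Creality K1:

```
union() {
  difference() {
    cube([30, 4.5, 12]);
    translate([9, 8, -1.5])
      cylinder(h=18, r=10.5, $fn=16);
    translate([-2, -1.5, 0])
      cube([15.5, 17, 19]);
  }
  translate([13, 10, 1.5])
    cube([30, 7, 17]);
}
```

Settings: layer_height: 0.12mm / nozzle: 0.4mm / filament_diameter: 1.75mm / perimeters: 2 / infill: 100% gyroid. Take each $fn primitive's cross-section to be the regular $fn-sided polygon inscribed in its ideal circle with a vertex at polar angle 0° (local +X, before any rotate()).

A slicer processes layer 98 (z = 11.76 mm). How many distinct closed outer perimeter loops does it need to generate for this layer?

2

At z = 11.76 mm: the 30×4.5 cube contributes its full rectangle; the cylinder at (9, 8): section is a regular 16-gon, circumradius r=10.5; the 15.5×17 cube at (-2, -1.5) contributes its full rectangle; Subtracting the remaining from the first: starting from the 30×4.5 cube, the r=10.5 cylinder at (9, 8) partially overlaps it — only the 75.73 mm² overlap (of its 337.53 mm²) is removed, clipping the outline; the 15.5×17 cube at (-2, -1.5) partially overlaps it — only the 3.01 mm² overlap (of its 263.50 mm²) is removed, clipping the outline — 1 connected region; the 30×7 cube at (13, 10) contributes its full rectangle; Merging all regions: the 2 present regions are separate (no shared area or edge), so areas and boundary lengths simply add and each stays a separate island — 2 connected regions. The result has 2 disconnected regions.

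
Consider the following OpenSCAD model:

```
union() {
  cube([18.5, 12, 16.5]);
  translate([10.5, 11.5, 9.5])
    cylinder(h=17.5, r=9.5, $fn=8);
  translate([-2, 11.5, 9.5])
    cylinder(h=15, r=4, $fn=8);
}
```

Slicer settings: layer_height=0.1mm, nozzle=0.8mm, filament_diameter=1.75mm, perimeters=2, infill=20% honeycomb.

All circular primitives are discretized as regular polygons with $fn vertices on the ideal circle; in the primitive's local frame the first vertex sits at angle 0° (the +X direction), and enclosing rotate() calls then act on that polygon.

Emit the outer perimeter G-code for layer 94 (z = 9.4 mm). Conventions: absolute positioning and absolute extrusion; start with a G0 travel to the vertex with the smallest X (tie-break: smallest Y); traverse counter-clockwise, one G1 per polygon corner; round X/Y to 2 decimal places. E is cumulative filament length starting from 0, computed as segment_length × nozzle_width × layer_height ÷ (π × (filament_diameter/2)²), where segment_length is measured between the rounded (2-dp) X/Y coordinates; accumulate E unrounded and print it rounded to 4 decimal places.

G0 X0.00 Y0.00 Z9.40
G1 X18.50 Y0.00 E0.6153
G1 X18.50 Y12.00 E1.0144
G1 X0.00 Y12.00 E1.6297
G1 X0.00 Y0.00 E2.0289

At z = 9.4 mm: the 18.5×12 cube contributes its full rectangle; the cylinder at (10.5, 11.5) is not intersected at this z (z outside [9.5, 27]); the cylinder at (-2, 11.5) is absent (z outside [9.5, 24.5]); Combining (union): only the 18.5×12 cube is present, so the union is just that shape — 1 connected region. The outline is a single polygon with 4 vertices. Extrusion per mm of travel: 0.8 × 0.1 / (π × 0.875²) = 0.033260. Accumulating E over each segment gives final E = 2.0289.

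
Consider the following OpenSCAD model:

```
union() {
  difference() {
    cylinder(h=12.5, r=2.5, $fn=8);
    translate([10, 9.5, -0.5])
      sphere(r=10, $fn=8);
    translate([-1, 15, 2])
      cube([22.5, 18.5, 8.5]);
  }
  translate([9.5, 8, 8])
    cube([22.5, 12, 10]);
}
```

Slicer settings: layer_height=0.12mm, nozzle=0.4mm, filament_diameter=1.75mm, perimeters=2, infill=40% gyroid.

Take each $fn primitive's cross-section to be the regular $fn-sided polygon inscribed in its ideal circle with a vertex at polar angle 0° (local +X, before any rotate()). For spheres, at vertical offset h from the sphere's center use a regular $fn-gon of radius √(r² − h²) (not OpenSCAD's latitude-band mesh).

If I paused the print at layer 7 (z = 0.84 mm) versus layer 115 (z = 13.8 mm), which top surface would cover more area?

Layer 7 (z = 0.84): the r=2.5 cylinder gives a regular 8-gon of circumradius 2.5 (constant along its height) (area = (8/2)·2.500²·sin(360°/8) = 17.68 mm²); the sphere at (10, 9.5): section is a regular 8-gon, circumradius = √(r²−h²) = √(10²−1.34²) = 9.910 (area = (8/2)·9.910²·sin(360°/8) = 277.76 mm²); the cube at (-1, 15) is not intersected at this z (z outside [2, 10.5]); Taking the first minus the rest: starting from the r=2.5 cylinder (17.68 mm²), the r=10 sphere at (10, 9.5) misses the remaining region (no effect) — area = 17.68 mm²; the cube at (9.5, 8) is absent (z outside [8, 18]); Combining (union): only the result so far is present, so the union is just that shape — area = 17.68 mm². So its area = 17.68 mm². Layer 115 (z = 13.8): the cylinder is not intersected at this z (z outside [0, 12.5]); the sphere at (10, 9.5) does not reach this height (|z−center|=14.300 > r=10); the cube at (-1, 15) is absent (z outside [2, 10.5]); After the difference (first − rest): the first operand is absent here, so nothing remains; the cube at (9.5, 8) (footprint 22.5×12) is included at this height (area 270.00 mm²); Taking the union: only the 22.5×12 cube at (9.5, 8) is present, so the union is just that shape — area = 270.00 mm². So its area = 270.00 mm². Layer 115 is larger (270.00 vs 17.68 mm²).

layer 115 (z = 13.8 mm)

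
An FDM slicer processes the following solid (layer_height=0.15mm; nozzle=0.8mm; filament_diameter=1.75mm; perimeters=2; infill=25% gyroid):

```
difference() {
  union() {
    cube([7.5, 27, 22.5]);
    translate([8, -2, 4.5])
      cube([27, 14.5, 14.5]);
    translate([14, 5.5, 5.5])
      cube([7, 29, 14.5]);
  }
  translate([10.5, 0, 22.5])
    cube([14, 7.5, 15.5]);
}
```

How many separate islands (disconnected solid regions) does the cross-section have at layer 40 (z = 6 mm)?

2

At z = 6 mm: the cube is present — its section is the full 7.5×27 rectangle; the 27×14.5 cube at (8, -2) contributes its full rectangle; the cube at (14, 5.5) (footprint 7×29) is included at this height; Merging all regions: the regions partially overlap (shared area 49.00 mm²), so overlapping operands fuse into one piece — 2 connected regions; the cube at (10.5, 0) is not intersected at this z (z outside [22.5, 38]); Taking the first minus the rest: none of the subtracted shapes is present at this height, so the result so far is unchanged — 2 connected regions. Overall, the cross-section has 2 separate islands. Island count = 2.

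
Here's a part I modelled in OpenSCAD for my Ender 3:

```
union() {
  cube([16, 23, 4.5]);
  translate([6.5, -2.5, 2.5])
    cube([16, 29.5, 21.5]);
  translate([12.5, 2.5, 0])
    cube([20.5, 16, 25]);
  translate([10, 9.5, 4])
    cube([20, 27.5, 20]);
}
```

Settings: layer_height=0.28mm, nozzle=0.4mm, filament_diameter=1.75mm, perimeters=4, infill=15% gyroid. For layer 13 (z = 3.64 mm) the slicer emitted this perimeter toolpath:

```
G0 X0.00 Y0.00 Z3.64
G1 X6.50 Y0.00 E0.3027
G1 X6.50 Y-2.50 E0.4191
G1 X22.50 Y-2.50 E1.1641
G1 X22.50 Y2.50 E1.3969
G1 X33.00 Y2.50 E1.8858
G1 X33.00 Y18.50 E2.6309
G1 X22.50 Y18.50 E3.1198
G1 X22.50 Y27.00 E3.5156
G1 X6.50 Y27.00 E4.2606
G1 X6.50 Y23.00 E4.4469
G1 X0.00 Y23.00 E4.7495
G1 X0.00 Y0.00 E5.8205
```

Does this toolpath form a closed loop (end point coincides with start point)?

Start point (G0): (0.00, 0.00). End point (last G1): the path returns to the start — closed.

yes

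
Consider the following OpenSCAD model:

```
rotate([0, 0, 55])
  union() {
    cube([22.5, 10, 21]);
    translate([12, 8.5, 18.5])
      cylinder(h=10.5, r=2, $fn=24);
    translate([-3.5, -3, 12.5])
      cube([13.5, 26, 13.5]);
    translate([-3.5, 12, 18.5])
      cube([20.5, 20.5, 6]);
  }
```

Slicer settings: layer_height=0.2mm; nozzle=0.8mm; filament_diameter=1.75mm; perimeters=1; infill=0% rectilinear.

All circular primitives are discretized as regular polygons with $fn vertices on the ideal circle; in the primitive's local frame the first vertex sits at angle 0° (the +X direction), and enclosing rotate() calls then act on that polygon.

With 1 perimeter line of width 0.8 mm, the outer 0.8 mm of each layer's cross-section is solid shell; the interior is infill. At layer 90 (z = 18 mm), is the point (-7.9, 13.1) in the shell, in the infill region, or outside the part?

infill

At z = 18 mm: the cube is present — its section is the full 22.5×10 rectangle; the cylinder at (12, 8.5) is not intersected at this z (z outside [18.5, 29]); the cube at (-3.5, -3) (footprint 13.5×26) is included at this height; the cube at (-3.5, 12) does not reach this height (z outside [18.5, 24.5]); Taking the union: the regions partially overlap (shared area 100.00 mm²), so overlapping operands fuse into one piece — 1 connected region; (whole slice rotated 55° about Z — lengths, areas and connectivity unchanged). Overall, the cross-section is a single solid region. Undo the 55° rotation: the query point maps to (6.200, 13.985) in the un-rotated model frame. The nearest boundary edge runs (10.00, 23.00)→(10.00, 10.00); distance from the point to it = 3.80 mm. The point is inside the cross-section and 3.80 mm from the nearest boundary — more than the 0.8 mm shell width (1 × 0.8), so it's in the infill interior.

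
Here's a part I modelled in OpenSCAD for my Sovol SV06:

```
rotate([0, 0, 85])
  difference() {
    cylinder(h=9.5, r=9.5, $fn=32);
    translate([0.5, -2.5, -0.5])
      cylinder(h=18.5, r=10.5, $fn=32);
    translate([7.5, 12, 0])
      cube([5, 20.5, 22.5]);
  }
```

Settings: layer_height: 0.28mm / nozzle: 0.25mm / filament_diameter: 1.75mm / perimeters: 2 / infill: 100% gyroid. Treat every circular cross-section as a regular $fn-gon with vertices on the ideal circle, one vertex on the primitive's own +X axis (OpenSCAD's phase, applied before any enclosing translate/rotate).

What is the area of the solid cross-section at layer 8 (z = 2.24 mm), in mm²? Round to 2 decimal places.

At z = 2.24 mm: the cylinder: section is a regular 32-gon, circumradius r=9.5 (area = (32/2)·9.500²·sin(360°/32) = 281.71 mm²); the cylinder at (0.5, -2.5): section is a regular 32-gon, circumradius r=10.5 (area = (32/2)·10.500²·sin(360°/32) = 344.14 mm²); the 5×20.5 cube at (7.5, 12) contributes its full rectangle (area 102.50 mm²); After the difference (first − rest): starting from the r=9.5 cylinder (281.71 mm²), the r=10.5 cylinder at (0.5, -2.5) partially overlaps it — only the 258.28 mm² overlap (of its 344.14 mm²) is removed, clipping the outline; the 5×20.5 cube at (7.5, 12) misses the remaining region (no effect) — area = 23.43 mm²; (rotated 85° about Z; rotation is an isometry so areas/perimeters/island counts are preserved). Overall, the cross-section is a single solid region. Net area = 23.43 mm².

23.43 mm²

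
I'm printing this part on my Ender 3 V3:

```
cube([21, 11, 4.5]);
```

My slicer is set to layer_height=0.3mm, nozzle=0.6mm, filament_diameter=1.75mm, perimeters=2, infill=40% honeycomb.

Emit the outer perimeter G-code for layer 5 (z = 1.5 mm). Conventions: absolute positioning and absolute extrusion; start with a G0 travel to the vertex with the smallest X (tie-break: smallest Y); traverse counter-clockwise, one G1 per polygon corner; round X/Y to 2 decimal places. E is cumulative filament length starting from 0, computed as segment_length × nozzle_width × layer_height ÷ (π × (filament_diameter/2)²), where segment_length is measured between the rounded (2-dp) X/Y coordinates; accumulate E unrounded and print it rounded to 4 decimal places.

G0 X0.00 Y0.00 Z1.50
G1 X21.00 Y0.00 E1.5715
G1 X21.00 Y11.00 E2.3947
G1 X0.00 Y11.00 E3.9663
G1 X0.00 Y0.00 E4.7895

At z = 1.5 mm: the cube is present — its section is the full 21×11 rectangle. The outline is a single polygon with 4 vertices. Extrusion per mm of travel: 0.6 × 0.3 / (π × 0.875²) = 0.074835. Accumulating E over each segment gives final E = 4.7895.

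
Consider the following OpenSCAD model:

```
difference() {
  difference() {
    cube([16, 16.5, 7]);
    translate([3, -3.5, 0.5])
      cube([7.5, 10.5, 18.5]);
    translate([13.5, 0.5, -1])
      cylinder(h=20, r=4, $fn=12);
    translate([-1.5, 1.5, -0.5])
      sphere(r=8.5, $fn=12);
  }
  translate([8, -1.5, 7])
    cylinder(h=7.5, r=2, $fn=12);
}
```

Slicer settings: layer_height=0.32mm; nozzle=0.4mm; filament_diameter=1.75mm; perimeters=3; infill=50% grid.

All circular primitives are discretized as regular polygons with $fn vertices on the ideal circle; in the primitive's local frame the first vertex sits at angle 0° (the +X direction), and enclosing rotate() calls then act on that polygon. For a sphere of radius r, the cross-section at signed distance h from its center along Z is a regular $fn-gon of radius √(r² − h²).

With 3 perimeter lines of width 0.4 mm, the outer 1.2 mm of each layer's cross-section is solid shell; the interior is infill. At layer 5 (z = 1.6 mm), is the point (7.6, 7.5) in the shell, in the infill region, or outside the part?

shell

At z = 1.6 mm: the cube is present — its section is the full 16×16.5 rectangle; the 7.5×10.5 cube at (3, -3.5) contributes its full rectangle; the cylinder at (13.5, 0.5): section is a regular 12-gon, circumradius r=4; the sphere at (-1.5, 1.5): section is a regular 12-gon, circumradius = √(r²−h²) = √(8.5²−2.1²) = 8.237; After the difference (first − rest): starting from the 16×16.5 cube, the 7.5×10.5 cube at (3, -3.5) partially overlaps it — only the 52.50 mm² overlap (of its 78.75 mm²) is removed, clipping the outline; the r=4 cylinder at (13.5, 0.5) partially overlaps it — only the 22.25 mm² overlap (of its 48.00 mm²) is removed, clipping the outline; the r=8.5 sphere at (-1.5, 1.5) partially overlaps it — only the 27.53 mm² overlap (of its 203.52 mm²) is removed, clipping the outline — 1 connected region; the cylinder at (8, -1.5) is absent (z outside [7, 14.5]); Subtracting the remaining from the first: none of the subtracted shapes is present at this height, so that combined region is unchanged — 1 connected region. Overall, the cross-section is a single solid region. The nearest boundary edge runs (10.50, 7.00)→(4.25, 7.00); distance from the point to it = 0.50 mm. The point is inside the cross-section, 0.50 mm from the nearest boundary — within the 1.2 mm shell band (3 × 0.4).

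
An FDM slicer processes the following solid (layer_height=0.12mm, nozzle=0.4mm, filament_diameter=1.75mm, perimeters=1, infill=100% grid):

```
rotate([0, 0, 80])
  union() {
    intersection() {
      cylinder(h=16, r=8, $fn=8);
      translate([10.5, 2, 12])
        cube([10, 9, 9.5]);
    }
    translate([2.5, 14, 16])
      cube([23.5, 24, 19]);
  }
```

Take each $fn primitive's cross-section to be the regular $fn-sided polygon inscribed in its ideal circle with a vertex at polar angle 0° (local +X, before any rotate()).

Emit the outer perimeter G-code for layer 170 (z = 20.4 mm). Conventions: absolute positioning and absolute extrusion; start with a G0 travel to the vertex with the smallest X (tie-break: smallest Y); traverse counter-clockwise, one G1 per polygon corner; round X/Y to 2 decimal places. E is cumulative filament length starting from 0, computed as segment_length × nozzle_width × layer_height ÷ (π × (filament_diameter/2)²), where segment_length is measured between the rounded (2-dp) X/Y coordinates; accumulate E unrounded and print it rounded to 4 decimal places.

At z = 20.4 mm: the cylinder does not reach this height (z outside [0, 16]); the cube at (10.5, 2) is present — its section is the full 10×9 rectangle; After intersecting: at least one operand is absent at this height, so nothing remains; the 23.5×24 cube at (2.5, 14) contributes its full rectangle; Combining (union): only the 23.5×24 cube at (2.5, 14) is present, so the union is just that shape — 1 connected region; (whole slice rotated 80° about Z — lengths, areas and connectivity unchanged). The outline is a single polygon with 4 vertices. Extrusion per mm of travel: 0.4 × 0.12 / (π × 0.875²) = 0.019956. Accumulating E over each segment gives final E = 1.8961.

G0 X-36.99 Y9.06 Z20.40
G1 X-13.35 Y4.89 E0.4790
G1 X-9.27 Y28.04 E0.9481
G1 X-32.91 Y32.20 E1.4272
G1 X-36.99 Y9.06 E1.8961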